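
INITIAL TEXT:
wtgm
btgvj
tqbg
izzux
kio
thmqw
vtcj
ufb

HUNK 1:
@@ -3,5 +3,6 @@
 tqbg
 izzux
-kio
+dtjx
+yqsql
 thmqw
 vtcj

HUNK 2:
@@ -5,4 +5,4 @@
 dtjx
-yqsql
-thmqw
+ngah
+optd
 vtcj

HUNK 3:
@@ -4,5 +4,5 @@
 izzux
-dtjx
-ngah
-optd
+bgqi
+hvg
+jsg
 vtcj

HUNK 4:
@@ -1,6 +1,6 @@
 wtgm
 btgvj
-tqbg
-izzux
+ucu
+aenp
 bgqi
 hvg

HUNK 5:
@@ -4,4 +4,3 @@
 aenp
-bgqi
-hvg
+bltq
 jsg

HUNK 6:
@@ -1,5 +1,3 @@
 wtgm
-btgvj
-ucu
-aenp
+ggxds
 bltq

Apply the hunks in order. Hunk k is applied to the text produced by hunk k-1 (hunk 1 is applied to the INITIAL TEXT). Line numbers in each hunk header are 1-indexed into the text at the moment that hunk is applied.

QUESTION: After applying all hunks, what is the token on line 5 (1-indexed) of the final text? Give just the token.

Hunk 1: at line 3 remove [kio] add [dtjx,yqsql] -> 9 lines: wtgm btgvj tqbg izzux dtjx yqsql thmqw vtcj ufb
Hunk 2: at line 5 remove [yqsql,thmqw] add [ngah,optd] -> 9 lines: wtgm btgvj tqbg izzux dtjx ngah optd vtcj ufb
Hunk 3: at line 4 remove [dtjx,ngah,optd] add [bgqi,hvg,jsg] -> 9 lines: wtgm btgvj tqbg izzux bgqi hvg jsg vtcj ufb
Hunk 4: at line 1 remove [tqbg,izzux] add [ucu,aenp] -> 9 lines: wtgm btgvj ucu aenp bgqi hvg jsg vtcj ufb
Hunk 5: at line 4 remove [bgqi,hvg] add [bltq] -> 8 lines: wtgm btgvj ucu aenp bltq jsg vtcj ufb
Hunk 6: at line 1 remove [btgvj,ucu,aenp] add [ggxds] -> 6 lines: wtgm ggxds bltq jsg vtcj ufb
Final line 5: vtcj

Answer: vtcj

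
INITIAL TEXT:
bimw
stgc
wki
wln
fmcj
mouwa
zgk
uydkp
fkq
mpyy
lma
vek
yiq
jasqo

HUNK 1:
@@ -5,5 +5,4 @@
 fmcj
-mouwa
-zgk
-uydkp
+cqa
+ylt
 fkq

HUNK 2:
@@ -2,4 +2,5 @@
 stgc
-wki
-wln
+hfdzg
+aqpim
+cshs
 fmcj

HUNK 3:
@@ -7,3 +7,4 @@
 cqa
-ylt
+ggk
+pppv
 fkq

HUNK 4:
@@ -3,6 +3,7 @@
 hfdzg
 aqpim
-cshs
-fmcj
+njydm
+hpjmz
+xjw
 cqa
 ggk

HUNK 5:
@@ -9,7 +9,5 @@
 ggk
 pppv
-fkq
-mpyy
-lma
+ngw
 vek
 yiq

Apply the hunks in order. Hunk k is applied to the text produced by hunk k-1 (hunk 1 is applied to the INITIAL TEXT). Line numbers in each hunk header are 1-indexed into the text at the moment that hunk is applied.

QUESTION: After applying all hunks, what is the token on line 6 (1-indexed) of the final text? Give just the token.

Answer: hpjmz

Derivation:
Hunk 1: at line 5 remove [mouwa,zgk,uydkp] add [cqa,ylt] -> 13 lines: bimw stgc wki wln fmcj cqa ylt fkq mpyy lma vek yiq jasqo
Hunk 2: at line 2 remove [wki,wln] add [hfdzg,aqpim,cshs] -> 14 lines: bimw stgc hfdzg aqpim cshs fmcj cqa ylt fkq mpyy lma vek yiq jasqo
Hunk 3: at line 7 remove [ylt] add [ggk,pppv] -> 15 lines: bimw stgc hfdzg aqpim cshs fmcj cqa ggk pppv fkq mpyy lma vek yiq jasqo
Hunk 4: at line 3 remove [cshs,fmcj] add [njydm,hpjmz,xjw] -> 16 lines: bimw stgc hfdzg aqpim njydm hpjmz xjw cqa ggk pppv fkq mpyy lma vek yiq jasqo
Hunk 5: at line 9 remove [fkq,mpyy,lma] add [ngw] -> 14 lines: bimw stgc hfdzg aqpim njydm hpjmz xjw cqa ggk pppv ngw vek yiq jasqo
Final line 6: hpjmz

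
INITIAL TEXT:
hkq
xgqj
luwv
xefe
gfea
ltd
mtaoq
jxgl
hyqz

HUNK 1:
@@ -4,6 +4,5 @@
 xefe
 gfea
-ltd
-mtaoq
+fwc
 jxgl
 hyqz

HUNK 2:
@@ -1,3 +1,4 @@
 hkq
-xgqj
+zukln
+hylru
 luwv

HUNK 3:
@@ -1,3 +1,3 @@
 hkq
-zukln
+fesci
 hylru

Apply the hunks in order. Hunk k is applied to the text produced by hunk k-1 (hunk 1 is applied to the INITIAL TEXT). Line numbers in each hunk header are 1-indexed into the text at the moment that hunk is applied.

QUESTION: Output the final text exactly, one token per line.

Answer: hkq
fesci
hylru
luwv
xefe
gfea
fwc
jxgl
hyqz

Derivation:
Hunk 1: at line 4 remove [ltd,mtaoq] add [fwc] -> 8 lines: hkq xgqj luwv xefe gfea fwc jxgl hyqz
Hunk 2: at line 1 remove [xgqj] add [zukln,hylru] -> 9 lines: hkq zukln hylru luwv xefe gfea fwc jxgl hyqz
Hunk 3: at line 1 remove [zukln] add [fesci] -> 9 lines: hkq fesci hylru luwv xefe gfea fwc jxgl hyqz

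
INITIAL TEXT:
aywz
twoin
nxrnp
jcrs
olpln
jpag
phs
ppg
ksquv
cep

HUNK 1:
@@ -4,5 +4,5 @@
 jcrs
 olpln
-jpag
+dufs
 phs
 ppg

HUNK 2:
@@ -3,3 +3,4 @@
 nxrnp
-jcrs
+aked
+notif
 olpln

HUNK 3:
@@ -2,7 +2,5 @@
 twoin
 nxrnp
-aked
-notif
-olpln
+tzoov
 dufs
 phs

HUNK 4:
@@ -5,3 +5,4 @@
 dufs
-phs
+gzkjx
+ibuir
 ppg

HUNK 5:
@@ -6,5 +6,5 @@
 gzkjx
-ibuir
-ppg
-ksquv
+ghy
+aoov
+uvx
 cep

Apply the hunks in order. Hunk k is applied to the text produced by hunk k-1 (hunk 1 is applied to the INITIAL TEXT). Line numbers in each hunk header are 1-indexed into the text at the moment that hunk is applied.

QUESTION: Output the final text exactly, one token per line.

Hunk 1: at line 4 remove [jpag] add [dufs] -> 10 lines: aywz twoin nxrnp jcrs olpln dufs phs ppg ksquv cep
Hunk 2: at line 3 remove [jcrs] add [aked,notif] -> 11 lines: aywz twoin nxrnp aked notif olpln dufs phs ppg ksquv cep
Hunk 3: at line 2 remove [aked,notif,olpln] add [tzoov] -> 9 lines: aywz twoin nxrnp tzoov dufs phs ppg ksquv cep
Hunk 4: at line 5 remove [phs] add [gzkjx,ibuir] -> 10 lines: aywz twoin nxrnp tzoov dufs gzkjx ibuir ppg ksquv cep
Hunk 5: at line 6 remove [ibuir,ppg,ksquv] add [ghy,aoov,uvx] -> 10 lines: aywz twoin nxrnp tzoov dufs gzkjx ghy aoov uvx cep

Answer: aywz
twoin
nxrnp
tzoov
dufs
gzkjx
ghy
aoov
uvx
cep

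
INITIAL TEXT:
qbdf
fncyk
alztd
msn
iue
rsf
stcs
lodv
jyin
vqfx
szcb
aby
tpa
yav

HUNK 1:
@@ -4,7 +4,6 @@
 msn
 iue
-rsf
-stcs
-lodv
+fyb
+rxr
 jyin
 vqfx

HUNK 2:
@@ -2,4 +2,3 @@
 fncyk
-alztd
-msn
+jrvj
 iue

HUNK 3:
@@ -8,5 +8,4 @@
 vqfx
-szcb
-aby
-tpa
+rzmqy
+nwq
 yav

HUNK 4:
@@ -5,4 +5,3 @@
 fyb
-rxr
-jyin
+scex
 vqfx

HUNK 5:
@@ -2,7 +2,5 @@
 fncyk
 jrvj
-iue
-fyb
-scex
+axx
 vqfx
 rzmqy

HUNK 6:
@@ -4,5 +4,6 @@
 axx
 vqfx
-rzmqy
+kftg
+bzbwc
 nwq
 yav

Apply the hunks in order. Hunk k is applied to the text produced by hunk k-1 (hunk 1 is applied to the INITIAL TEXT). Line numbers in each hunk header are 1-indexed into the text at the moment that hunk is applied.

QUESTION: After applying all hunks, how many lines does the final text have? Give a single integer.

Answer: 9

Derivation:
Hunk 1: at line 4 remove [rsf,stcs,lodv] add [fyb,rxr] -> 13 lines: qbdf fncyk alztd msn iue fyb rxr jyin vqfx szcb aby tpa yav
Hunk 2: at line 2 remove [alztd,msn] add [jrvj] -> 12 lines: qbdf fncyk jrvj iue fyb rxr jyin vqfx szcb aby tpa yav
Hunk 3: at line 8 remove [szcb,aby,tpa] add [rzmqy,nwq] -> 11 lines: qbdf fncyk jrvj iue fyb rxr jyin vqfx rzmqy nwq yav
Hunk 4: at line 5 remove [rxr,jyin] add [scex] -> 10 lines: qbdf fncyk jrvj iue fyb scex vqfx rzmqy nwq yav
Hunk 5: at line 2 remove [iue,fyb,scex] add [axx] -> 8 lines: qbdf fncyk jrvj axx vqfx rzmqy nwq yav
Hunk 6: at line 4 remove [rzmqy] add [kftg,bzbwc] -> 9 lines: qbdf fncyk jrvj axx vqfx kftg bzbwc nwq yav
Final line count: 9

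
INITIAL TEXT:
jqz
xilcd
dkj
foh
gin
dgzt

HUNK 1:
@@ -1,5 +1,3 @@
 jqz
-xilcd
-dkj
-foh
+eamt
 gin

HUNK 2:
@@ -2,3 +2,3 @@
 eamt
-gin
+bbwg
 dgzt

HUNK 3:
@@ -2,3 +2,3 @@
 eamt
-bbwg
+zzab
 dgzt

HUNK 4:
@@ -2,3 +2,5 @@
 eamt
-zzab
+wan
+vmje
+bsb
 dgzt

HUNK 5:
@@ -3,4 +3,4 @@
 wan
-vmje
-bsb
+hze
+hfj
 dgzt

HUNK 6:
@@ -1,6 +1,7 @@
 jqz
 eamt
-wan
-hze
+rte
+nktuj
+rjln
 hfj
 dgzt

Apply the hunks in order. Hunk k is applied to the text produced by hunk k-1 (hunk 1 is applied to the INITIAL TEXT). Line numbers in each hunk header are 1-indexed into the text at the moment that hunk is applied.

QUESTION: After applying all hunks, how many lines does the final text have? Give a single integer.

Hunk 1: at line 1 remove [xilcd,dkj,foh] add [eamt] -> 4 lines: jqz eamt gin dgzt
Hunk 2: at line 2 remove [gin] add [bbwg] -> 4 lines: jqz eamt bbwg dgzt
Hunk 3: at line 2 remove [bbwg] add [zzab] -> 4 lines: jqz eamt zzab dgzt
Hunk 4: at line 2 remove [zzab] add [wan,vmje,bsb] -> 6 lines: jqz eamt wan vmje bsb dgzt
Hunk 5: at line 3 remove [vmje,bsb] add [hze,hfj] -> 6 lines: jqz eamt wan hze hfj dgzt
Hunk 6: at line 1 remove [wan,hze] add [rte,nktuj,rjln] -> 7 lines: jqz eamt rte nktuj rjln hfj dgzt
Final line count: 7

Answer: 7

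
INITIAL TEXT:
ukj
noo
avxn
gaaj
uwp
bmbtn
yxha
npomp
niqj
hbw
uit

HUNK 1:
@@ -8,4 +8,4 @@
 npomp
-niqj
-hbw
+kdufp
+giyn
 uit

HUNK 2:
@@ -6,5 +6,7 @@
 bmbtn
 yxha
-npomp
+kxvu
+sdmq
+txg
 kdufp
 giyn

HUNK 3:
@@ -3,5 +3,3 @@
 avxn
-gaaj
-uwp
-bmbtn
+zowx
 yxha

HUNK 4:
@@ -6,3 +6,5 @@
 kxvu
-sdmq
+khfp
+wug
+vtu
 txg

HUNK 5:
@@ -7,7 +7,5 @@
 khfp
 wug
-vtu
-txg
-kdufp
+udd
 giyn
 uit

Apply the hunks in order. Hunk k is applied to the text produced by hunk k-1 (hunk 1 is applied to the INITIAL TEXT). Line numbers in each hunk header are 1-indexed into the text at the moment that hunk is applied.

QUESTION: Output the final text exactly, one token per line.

Answer: ukj
noo
avxn
zowx
yxha
kxvu
khfp
wug
udd
giyn
uit

Derivation:
Hunk 1: at line 8 remove [niqj,hbw] add [kdufp,giyn] -> 11 lines: ukj noo avxn gaaj uwp bmbtn yxha npomp kdufp giyn uit
Hunk 2: at line 6 remove [npomp] add [kxvu,sdmq,txg] -> 13 lines: ukj noo avxn gaaj uwp bmbtn yxha kxvu sdmq txg kdufp giyn uit
Hunk 3: at line 3 remove [gaaj,uwp,bmbtn] add [zowx] -> 11 lines: ukj noo avxn zowx yxha kxvu sdmq txg kdufp giyn uit
Hunk 4: at line 6 remove [sdmq] add [khfp,wug,vtu] -> 13 lines: ukj noo avxn zowx yxha kxvu khfp wug vtu txg kdufp giyn uit
Hunk 5: at line 7 remove [vtu,txg,kdufp] add [udd] -> 11 lines: ukj noo avxn zowx yxha kxvu khfp wug udd giyn uit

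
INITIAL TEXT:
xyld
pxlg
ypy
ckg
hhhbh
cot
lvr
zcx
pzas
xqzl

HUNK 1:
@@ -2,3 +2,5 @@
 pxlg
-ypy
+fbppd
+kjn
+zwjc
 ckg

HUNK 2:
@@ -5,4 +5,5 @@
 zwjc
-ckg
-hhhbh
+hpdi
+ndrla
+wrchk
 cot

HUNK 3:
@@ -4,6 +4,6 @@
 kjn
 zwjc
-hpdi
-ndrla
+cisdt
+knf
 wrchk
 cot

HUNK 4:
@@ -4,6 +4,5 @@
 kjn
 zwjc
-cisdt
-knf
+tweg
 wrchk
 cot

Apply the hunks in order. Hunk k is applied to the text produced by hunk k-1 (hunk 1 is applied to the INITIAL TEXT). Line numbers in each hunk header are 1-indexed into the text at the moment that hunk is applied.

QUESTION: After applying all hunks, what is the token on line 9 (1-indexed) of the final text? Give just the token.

Hunk 1: at line 2 remove [ypy] add [fbppd,kjn,zwjc] -> 12 lines: xyld pxlg fbppd kjn zwjc ckg hhhbh cot lvr zcx pzas xqzl
Hunk 2: at line 5 remove [ckg,hhhbh] add [hpdi,ndrla,wrchk] -> 13 lines: xyld pxlg fbppd kjn zwjc hpdi ndrla wrchk cot lvr zcx pzas xqzl
Hunk 3: at line 4 remove [hpdi,ndrla] add [cisdt,knf] -> 13 lines: xyld pxlg fbppd kjn zwjc cisdt knf wrchk cot lvr zcx pzas xqzl
Hunk 4: at line 4 remove [cisdt,knf] add [tweg] -> 12 lines: xyld pxlg fbppd kjn zwjc tweg wrchk cot lvr zcx pzas xqzl
Final line 9: lvr

Answer: lvr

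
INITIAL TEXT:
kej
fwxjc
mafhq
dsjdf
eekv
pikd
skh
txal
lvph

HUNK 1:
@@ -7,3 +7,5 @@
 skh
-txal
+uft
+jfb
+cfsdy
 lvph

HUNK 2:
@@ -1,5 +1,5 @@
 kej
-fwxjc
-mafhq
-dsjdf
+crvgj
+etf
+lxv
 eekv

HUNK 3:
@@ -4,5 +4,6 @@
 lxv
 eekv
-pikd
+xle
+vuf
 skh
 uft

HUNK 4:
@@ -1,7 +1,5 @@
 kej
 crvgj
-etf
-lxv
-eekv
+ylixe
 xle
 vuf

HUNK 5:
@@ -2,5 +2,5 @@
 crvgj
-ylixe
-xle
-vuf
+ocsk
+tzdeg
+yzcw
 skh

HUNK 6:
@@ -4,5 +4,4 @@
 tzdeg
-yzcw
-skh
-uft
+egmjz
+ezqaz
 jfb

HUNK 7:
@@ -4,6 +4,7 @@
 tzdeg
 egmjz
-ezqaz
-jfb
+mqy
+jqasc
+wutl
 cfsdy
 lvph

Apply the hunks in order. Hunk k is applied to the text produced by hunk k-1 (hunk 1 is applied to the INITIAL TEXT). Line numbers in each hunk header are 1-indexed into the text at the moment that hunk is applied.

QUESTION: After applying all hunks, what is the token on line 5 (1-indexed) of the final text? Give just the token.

Answer: egmjz

Derivation:
Hunk 1: at line 7 remove [txal] add [uft,jfb,cfsdy] -> 11 lines: kej fwxjc mafhq dsjdf eekv pikd skh uft jfb cfsdy lvph
Hunk 2: at line 1 remove [fwxjc,mafhq,dsjdf] add [crvgj,etf,lxv] -> 11 lines: kej crvgj etf lxv eekv pikd skh uft jfb cfsdy lvph
Hunk 3: at line 4 remove [pikd] add [xle,vuf] -> 12 lines: kej crvgj etf lxv eekv xle vuf skh uft jfb cfsdy lvph
Hunk 4: at line 1 remove [etf,lxv,eekv] add [ylixe] -> 10 lines: kej crvgj ylixe xle vuf skh uft jfb cfsdy lvph
Hunk 5: at line 2 remove [ylixe,xle,vuf] add [ocsk,tzdeg,yzcw] -> 10 lines: kej crvgj ocsk tzdeg yzcw skh uft jfb cfsdy lvph
Hunk 6: at line 4 remove [yzcw,skh,uft] add [egmjz,ezqaz] -> 9 lines: kej crvgj ocsk tzdeg egmjz ezqaz jfb cfsdy lvph
Hunk 7: at line 4 remove [ezqaz,jfb] add [mqy,jqasc,wutl] -> 10 lines: kej crvgj ocsk tzdeg egmjz mqy jqasc wutl cfsdy lvph
Final line 5: egmjz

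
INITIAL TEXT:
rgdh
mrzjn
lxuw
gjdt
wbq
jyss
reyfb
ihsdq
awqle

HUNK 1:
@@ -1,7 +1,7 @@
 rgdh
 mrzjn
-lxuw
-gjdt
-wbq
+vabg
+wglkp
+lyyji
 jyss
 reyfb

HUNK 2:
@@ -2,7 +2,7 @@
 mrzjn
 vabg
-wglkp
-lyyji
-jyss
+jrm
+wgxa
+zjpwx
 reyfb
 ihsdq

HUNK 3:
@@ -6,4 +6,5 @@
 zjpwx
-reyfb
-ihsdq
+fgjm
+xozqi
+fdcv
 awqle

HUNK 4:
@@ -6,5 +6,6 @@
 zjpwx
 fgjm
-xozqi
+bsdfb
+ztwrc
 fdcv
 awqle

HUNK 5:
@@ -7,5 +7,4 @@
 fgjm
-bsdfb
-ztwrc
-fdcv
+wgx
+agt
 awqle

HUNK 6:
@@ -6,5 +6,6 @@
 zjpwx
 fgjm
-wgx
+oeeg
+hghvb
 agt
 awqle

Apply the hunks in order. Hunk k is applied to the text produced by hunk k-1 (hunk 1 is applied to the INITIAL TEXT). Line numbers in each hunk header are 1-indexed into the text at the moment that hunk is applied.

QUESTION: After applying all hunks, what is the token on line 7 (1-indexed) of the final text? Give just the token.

Hunk 1: at line 1 remove [lxuw,gjdt,wbq] add [vabg,wglkp,lyyji] -> 9 lines: rgdh mrzjn vabg wglkp lyyji jyss reyfb ihsdq awqle
Hunk 2: at line 2 remove [wglkp,lyyji,jyss] add [jrm,wgxa,zjpwx] -> 9 lines: rgdh mrzjn vabg jrm wgxa zjpwx reyfb ihsdq awqle
Hunk 3: at line 6 remove [reyfb,ihsdq] add [fgjm,xozqi,fdcv] -> 10 lines: rgdh mrzjn vabg jrm wgxa zjpwx fgjm xozqi fdcv awqle
Hunk 4: at line 6 remove [xozqi] add [bsdfb,ztwrc] -> 11 lines: rgdh mrzjn vabg jrm wgxa zjpwx fgjm bsdfb ztwrc fdcv awqle
Hunk 5: at line 7 remove [bsdfb,ztwrc,fdcv] add [wgx,agt] -> 10 lines: rgdh mrzjn vabg jrm wgxa zjpwx fgjm wgx agt awqle
Hunk 6: at line 6 remove [wgx] add [oeeg,hghvb] -> 11 lines: rgdh mrzjn vabg jrm wgxa zjpwx fgjm oeeg hghvb agt awqle
Final line 7: fgjm

Answer: fgjm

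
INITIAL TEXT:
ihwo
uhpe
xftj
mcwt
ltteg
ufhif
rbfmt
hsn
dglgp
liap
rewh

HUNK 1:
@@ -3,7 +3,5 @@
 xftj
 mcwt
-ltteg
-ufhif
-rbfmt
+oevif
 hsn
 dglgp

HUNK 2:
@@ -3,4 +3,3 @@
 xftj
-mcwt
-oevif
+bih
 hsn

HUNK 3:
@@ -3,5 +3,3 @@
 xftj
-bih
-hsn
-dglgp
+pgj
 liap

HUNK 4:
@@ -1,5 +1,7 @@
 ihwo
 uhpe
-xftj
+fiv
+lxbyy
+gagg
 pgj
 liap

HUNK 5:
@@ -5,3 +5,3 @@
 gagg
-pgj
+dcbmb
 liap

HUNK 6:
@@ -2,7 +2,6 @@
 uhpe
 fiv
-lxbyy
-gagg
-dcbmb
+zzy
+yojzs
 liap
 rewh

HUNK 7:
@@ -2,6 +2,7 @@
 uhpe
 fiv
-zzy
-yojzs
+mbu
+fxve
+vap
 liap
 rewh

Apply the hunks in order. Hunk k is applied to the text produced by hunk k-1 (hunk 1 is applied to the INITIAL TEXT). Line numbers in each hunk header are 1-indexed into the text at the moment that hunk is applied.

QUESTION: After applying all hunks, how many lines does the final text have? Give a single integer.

Hunk 1: at line 3 remove [ltteg,ufhif,rbfmt] add [oevif] -> 9 lines: ihwo uhpe xftj mcwt oevif hsn dglgp liap rewh
Hunk 2: at line 3 remove [mcwt,oevif] add [bih] -> 8 lines: ihwo uhpe xftj bih hsn dglgp liap rewh
Hunk 3: at line 3 remove [bih,hsn,dglgp] add [pgj] -> 6 lines: ihwo uhpe xftj pgj liap rewh
Hunk 4: at line 1 remove [xftj] add [fiv,lxbyy,gagg] -> 8 lines: ihwo uhpe fiv lxbyy gagg pgj liap rewh
Hunk 5: at line 5 remove [pgj] add [dcbmb] -> 8 lines: ihwo uhpe fiv lxbyy gagg dcbmb liap rewh
Hunk 6: at line 2 remove [lxbyy,gagg,dcbmb] add [zzy,yojzs] -> 7 lines: ihwo uhpe fiv zzy yojzs liap rewh
Hunk 7: at line 2 remove [zzy,yojzs] add [mbu,fxve,vap] -> 8 lines: ihwo uhpe fiv mbu fxve vap liap rewh
Final line count: 8

Answer: 8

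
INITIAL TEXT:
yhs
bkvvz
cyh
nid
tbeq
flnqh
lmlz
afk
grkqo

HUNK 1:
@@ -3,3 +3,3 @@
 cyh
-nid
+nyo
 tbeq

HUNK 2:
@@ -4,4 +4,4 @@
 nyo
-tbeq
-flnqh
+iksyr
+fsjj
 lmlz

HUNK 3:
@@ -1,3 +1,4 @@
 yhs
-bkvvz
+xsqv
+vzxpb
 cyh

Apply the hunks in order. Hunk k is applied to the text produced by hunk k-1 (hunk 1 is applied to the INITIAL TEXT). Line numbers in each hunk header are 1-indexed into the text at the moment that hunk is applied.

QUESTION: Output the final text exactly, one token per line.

Answer: yhs
xsqv
vzxpb
cyh
nyo
iksyr
fsjj
lmlz
afk
grkqo

Derivation:
Hunk 1: at line 3 remove [nid] add [nyo] -> 9 lines: yhs bkvvz cyh nyo tbeq flnqh lmlz afk grkqo
Hunk 2: at line 4 remove [tbeq,flnqh] add [iksyr,fsjj] -> 9 lines: yhs bkvvz cyh nyo iksyr fsjj lmlz afk grkqo
Hunk 3: at line 1 remove [bkvvz] add [xsqv,vzxpb] -> 10 lines: yhs xsqv vzxpb cyh nyo iksyr fsjj lmlz afk grkqo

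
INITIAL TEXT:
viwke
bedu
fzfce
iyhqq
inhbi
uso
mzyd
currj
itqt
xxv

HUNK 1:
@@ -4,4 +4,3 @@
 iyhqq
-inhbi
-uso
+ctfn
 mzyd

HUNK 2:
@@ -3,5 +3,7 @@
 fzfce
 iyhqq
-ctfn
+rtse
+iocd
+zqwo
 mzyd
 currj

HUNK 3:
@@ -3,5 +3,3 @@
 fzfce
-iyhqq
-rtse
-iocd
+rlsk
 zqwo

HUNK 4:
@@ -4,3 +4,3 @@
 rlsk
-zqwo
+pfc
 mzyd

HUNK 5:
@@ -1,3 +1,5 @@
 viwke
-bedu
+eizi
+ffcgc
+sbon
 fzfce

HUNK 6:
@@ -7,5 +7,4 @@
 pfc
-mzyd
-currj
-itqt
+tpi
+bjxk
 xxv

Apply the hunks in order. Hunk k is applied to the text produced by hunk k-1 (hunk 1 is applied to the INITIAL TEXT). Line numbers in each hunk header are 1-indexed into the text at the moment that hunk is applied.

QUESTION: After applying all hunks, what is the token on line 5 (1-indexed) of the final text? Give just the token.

Hunk 1: at line 4 remove [inhbi,uso] add [ctfn] -> 9 lines: viwke bedu fzfce iyhqq ctfn mzyd currj itqt xxv
Hunk 2: at line 3 remove [ctfn] add [rtse,iocd,zqwo] -> 11 lines: viwke bedu fzfce iyhqq rtse iocd zqwo mzyd currj itqt xxv
Hunk 3: at line 3 remove [iyhqq,rtse,iocd] add [rlsk] -> 9 lines: viwke bedu fzfce rlsk zqwo mzyd currj itqt xxv
Hunk 4: at line 4 remove [zqwo] add [pfc] -> 9 lines: viwke bedu fzfce rlsk pfc mzyd currj itqt xxv
Hunk 5: at line 1 remove [bedu] add [eizi,ffcgc,sbon] -> 11 lines: viwke eizi ffcgc sbon fzfce rlsk pfc mzyd currj itqt xxv
Hunk 6: at line 7 remove [mzyd,currj,itqt] add [tpi,bjxk] -> 10 lines: viwke eizi ffcgc sbon fzfce rlsk pfc tpi bjxk xxv
Final line 5: fzfce

Answer: fzfce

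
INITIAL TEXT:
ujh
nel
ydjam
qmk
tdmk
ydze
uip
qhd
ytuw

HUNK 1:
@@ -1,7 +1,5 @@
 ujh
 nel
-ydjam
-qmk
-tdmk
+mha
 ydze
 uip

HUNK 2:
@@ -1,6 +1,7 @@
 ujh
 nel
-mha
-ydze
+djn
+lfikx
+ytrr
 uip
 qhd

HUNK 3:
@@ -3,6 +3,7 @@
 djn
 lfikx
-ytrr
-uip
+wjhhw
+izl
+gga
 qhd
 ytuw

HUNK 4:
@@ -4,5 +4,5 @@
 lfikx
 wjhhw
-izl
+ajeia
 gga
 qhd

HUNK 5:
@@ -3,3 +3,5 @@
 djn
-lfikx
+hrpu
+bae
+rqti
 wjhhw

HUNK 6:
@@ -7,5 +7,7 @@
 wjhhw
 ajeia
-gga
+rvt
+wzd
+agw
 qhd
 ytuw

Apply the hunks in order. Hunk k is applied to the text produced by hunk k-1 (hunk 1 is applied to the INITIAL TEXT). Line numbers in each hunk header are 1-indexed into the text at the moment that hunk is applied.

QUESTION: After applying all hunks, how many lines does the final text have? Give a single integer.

Hunk 1: at line 1 remove [ydjam,qmk,tdmk] add [mha] -> 7 lines: ujh nel mha ydze uip qhd ytuw
Hunk 2: at line 1 remove [mha,ydze] add [djn,lfikx,ytrr] -> 8 lines: ujh nel djn lfikx ytrr uip qhd ytuw
Hunk 3: at line 3 remove [ytrr,uip] add [wjhhw,izl,gga] -> 9 lines: ujh nel djn lfikx wjhhw izl gga qhd ytuw
Hunk 4: at line 4 remove [izl] add [ajeia] -> 9 lines: ujh nel djn lfikx wjhhw ajeia gga qhd ytuw
Hunk 5: at line 3 remove [lfikx] add [hrpu,bae,rqti] -> 11 lines: ujh nel djn hrpu bae rqti wjhhw ajeia gga qhd ytuw
Hunk 6: at line 7 remove [gga] add [rvt,wzd,agw] -> 13 lines: ujh nel djn hrpu bae rqti wjhhw ajeia rvt wzd agw qhd ytuw
Final line count: 13

Answer: 13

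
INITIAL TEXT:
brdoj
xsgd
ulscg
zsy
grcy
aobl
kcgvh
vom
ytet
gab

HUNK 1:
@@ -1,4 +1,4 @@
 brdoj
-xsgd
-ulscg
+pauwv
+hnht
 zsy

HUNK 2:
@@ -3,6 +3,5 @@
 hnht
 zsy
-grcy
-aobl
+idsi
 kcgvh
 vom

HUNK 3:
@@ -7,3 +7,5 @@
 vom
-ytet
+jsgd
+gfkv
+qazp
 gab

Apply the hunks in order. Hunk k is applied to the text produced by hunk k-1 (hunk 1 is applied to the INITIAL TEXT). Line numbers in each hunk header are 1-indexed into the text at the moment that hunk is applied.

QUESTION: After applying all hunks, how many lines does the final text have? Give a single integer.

Answer: 11

Derivation:
Hunk 1: at line 1 remove [xsgd,ulscg] add [pauwv,hnht] -> 10 lines: brdoj pauwv hnht zsy grcy aobl kcgvh vom ytet gab
Hunk 2: at line 3 remove [grcy,aobl] add [idsi] -> 9 lines: brdoj pauwv hnht zsy idsi kcgvh vom ytet gab
Hunk 3: at line 7 remove [ytet] add [jsgd,gfkv,qazp] -> 11 lines: brdoj pauwv hnht zsy idsi kcgvh vom jsgd gfkv qazp gab
Final line count: 11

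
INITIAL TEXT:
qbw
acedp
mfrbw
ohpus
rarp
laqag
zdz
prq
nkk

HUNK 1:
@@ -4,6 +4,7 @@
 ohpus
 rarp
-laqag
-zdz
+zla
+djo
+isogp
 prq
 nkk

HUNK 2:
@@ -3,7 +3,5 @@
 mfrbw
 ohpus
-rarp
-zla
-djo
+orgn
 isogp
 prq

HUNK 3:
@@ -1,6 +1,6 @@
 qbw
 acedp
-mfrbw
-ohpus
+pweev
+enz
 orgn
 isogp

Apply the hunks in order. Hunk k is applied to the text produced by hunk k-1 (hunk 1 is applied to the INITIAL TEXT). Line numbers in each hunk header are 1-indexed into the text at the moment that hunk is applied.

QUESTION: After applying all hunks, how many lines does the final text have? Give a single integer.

Hunk 1: at line 4 remove [laqag,zdz] add [zla,djo,isogp] -> 10 lines: qbw acedp mfrbw ohpus rarp zla djo isogp prq nkk
Hunk 2: at line 3 remove [rarp,zla,djo] add [orgn] -> 8 lines: qbw acedp mfrbw ohpus orgn isogp prq nkk
Hunk 3: at line 1 remove [mfrbw,ohpus] add [pweev,enz] -> 8 lines: qbw acedp pweev enz orgn isogp prq nkk
Final line count: 8

Answer: 8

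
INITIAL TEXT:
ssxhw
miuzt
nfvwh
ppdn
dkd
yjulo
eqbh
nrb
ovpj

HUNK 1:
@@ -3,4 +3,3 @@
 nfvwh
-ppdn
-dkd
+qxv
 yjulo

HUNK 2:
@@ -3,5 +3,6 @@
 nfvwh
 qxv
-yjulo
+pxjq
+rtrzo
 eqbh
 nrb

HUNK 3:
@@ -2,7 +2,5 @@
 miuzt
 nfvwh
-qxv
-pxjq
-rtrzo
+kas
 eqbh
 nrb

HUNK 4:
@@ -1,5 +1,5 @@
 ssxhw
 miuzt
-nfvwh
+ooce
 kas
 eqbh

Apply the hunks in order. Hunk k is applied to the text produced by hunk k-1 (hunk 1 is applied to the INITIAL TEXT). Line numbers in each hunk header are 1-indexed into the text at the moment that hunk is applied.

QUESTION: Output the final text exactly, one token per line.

Hunk 1: at line 3 remove [ppdn,dkd] add [qxv] -> 8 lines: ssxhw miuzt nfvwh qxv yjulo eqbh nrb ovpj
Hunk 2: at line 3 remove [yjulo] add [pxjq,rtrzo] -> 9 lines: ssxhw miuzt nfvwh qxv pxjq rtrzo eqbh nrb ovpj
Hunk 3: at line 2 remove [qxv,pxjq,rtrzo] add [kas] -> 7 lines: ssxhw miuzt nfvwh kas eqbh nrb ovpj
Hunk 4: at line 1 remove [nfvwh] add [ooce] -> 7 lines: ssxhw miuzt ooce kas eqbh nrb ovpj

Answer: ssxhw
miuzt
ooce
kas
eqbh
nrb
ovpj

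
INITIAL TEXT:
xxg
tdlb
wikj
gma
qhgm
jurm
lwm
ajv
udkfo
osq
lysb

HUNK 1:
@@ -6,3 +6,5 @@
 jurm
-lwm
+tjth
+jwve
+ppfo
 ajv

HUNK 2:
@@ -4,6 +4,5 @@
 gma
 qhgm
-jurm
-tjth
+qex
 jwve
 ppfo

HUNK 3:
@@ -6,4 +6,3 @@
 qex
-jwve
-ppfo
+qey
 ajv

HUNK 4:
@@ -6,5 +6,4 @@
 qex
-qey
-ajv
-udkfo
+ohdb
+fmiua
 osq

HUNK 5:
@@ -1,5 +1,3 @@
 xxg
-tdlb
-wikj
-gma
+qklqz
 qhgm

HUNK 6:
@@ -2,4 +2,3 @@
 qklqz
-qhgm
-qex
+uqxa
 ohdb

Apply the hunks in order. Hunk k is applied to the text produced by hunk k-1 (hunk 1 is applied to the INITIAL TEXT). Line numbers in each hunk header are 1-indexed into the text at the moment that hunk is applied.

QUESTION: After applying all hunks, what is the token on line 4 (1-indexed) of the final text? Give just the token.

Answer: ohdb

Derivation:
Hunk 1: at line 6 remove [lwm] add [tjth,jwve,ppfo] -> 13 lines: xxg tdlb wikj gma qhgm jurm tjth jwve ppfo ajv udkfo osq lysb
Hunk 2: at line 4 remove [jurm,tjth] add [qex] -> 12 lines: xxg tdlb wikj gma qhgm qex jwve ppfo ajv udkfo osq lysb
Hunk 3: at line 6 remove [jwve,ppfo] add [qey] -> 11 lines: xxg tdlb wikj gma qhgm qex qey ajv udkfo osq lysb
Hunk 4: at line 6 remove [qey,ajv,udkfo] add [ohdb,fmiua] -> 10 lines: xxg tdlb wikj gma qhgm qex ohdb fmiua osq lysb
Hunk 5: at line 1 remove [tdlb,wikj,gma] add [qklqz] -> 8 lines: xxg qklqz qhgm qex ohdb fmiua osq lysb
Hunk 6: at line 2 remove [qhgm,qex] add [uqxa] -> 7 lines: xxg qklqz uqxa ohdb fmiua osq lysb
Final line 4: ohdb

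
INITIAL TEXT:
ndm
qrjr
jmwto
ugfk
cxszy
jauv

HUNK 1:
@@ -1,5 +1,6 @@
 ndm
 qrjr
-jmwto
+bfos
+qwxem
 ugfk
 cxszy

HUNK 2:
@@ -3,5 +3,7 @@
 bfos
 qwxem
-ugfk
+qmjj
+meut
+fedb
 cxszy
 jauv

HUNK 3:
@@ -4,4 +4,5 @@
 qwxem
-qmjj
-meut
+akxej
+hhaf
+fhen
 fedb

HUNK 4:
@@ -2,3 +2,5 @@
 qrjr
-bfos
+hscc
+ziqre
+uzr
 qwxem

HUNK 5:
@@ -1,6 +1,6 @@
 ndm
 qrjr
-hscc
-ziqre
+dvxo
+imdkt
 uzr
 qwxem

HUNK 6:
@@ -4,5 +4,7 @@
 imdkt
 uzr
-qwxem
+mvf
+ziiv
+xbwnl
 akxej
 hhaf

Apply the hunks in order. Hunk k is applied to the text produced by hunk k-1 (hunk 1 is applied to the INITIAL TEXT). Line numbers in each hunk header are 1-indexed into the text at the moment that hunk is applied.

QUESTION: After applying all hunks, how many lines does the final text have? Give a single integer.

Answer: 14

Derivation:
Hunk 1: at line 1 remove [jmwto] add [bfos,qwxem] -> 7 lines: ndm qrjr bfos qwxem ugfk cxszy jauv
Hunk 2: at line 3 remove [ugfk] add [qmjj,meut,fedb] -> 9 lines: ndm qrjr bfos qwxem qmjj meut fedb cxszy jauv
Hunk 3: at line 4 remove [qmjj,meut] add [akxej,hhaf,fhen] -> 10 lines: ndm qrjr bfos qwxem akxej hhaf fhen fedb cxszy jauv
Hunk 4: at line 2 remove [bfos] add [hscc,ziqre,uzr] -> 12 lines: ndm qrjr hscc ziqre uzr qwxem akxej hhaf fhen fedb cxszy jauv
Hunk 5: at line 1 remove [hscc,ziqre] add [dvxo,imdkt] -> 12 lines: ndm qrjr dvxo imdkt uzr qwxem akxej hhaf fhen fedb cxszy jauv
Hunk 6: at line 4 remove [qwxem] add [mvf,ziiv,xbwnl] -> 14 lines: ndm qrjr dvxo imdkt uzr mvf ziiv xbwnl akxej hhaf fhen fedb cxszy jauv
Final line count: 14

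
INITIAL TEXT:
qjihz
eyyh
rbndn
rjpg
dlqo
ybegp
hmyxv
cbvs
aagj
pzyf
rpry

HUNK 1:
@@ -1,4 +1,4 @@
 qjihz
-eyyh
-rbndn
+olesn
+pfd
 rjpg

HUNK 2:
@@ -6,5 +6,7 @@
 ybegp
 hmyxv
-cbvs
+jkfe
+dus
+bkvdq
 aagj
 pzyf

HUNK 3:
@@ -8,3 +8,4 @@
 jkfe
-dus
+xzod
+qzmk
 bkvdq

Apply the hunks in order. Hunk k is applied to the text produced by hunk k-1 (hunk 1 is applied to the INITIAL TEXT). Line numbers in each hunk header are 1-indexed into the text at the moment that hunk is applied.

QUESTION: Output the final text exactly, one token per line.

Answer: qjihz
olesn
pfd
rjpg
dlqo
ybegp
hmyxv
jkfe
xzod
qzmk
bkvdq
aagj
pzyf
rpry

Derivation:
Hunk 1: at line 1 remove [eyyh,rbndn] add [olesn,pfd] -> 11 lines: qjihz olesn pfd rjpg dlqo ybegp hmyxv cbvs aagj pzyf rpry
Hunk 2: at line 6 remove [cbvs] add [jkfe,dus,bkvdq] -> 13 lines: qjihz olesn pfd rjpg dlqo ybegp hmyxv jkfe dus bkvdq aagj pzyf rpry
Hunk 3: at line 8 remove [dus] add [xzod,qzmk] -> 14 lines: qjihz olesn pfd rjpg dlqo ybegp hmyxv jkfe xzod qzmk bkvdq aagj pzyf rpry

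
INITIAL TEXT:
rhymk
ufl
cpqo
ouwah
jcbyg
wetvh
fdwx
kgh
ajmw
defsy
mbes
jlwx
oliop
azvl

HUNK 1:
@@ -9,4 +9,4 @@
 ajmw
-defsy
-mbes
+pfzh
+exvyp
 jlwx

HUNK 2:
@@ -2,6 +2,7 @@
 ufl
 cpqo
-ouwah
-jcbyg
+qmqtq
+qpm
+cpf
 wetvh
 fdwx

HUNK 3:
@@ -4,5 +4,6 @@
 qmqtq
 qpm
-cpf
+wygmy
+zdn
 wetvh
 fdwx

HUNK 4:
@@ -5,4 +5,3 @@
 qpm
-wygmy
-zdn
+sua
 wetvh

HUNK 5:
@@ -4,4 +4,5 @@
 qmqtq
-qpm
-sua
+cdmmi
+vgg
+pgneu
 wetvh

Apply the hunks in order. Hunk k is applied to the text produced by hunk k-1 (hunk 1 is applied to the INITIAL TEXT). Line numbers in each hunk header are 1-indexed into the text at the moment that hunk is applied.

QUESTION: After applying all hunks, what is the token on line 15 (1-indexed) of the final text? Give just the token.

Answer: oliop

Derivation:
Hunk 1: at line 9 remove [defsy,mbes] add [pfzh,exvyp] -> 14 lines: rhymk ufl cpqo ouwah jcbyg wetvh fdwx kgh ajmw pfzh exvyp jlwx oliop azvl
Hunk 2: at line 2 remove [ouwah,jcbyg] add [qmqtq,qpm,cpf] -> 15 lines: rhymk ufl cpqo qmqtq qpm cpf wetvh fdwx kgh ajmw pfzh exvyp jlwx oliop azvl
Hunk 3: at line 4 remove [cpf] add [wygmy,zdn] -> 16 lines: rhymk ufl cpqo qmqtq qpm wygmy zdn wetvh fdwx kgh ajmw pfzh exvyp jlwx oliop azvl
Hunk 4: at line 5 remove [wygmy,zdn] add [sua] -> 15 lines: rhymk ufl cpqo qmqtq qpm sua wetvh fdwx kgh ajmw pfzh exvyp jlwx oliop azvl
Hunk 5: at line 4 remove [qpm,sua] add [cdmmi,vgg,pgneu] -> 16 lines: rhymk ufl cpqo qmqtq cdmmi vgg pgneu wetvh fdwx kgh ajmw pfzh exvyp jlwx oliop azvl
Final line 15: oliop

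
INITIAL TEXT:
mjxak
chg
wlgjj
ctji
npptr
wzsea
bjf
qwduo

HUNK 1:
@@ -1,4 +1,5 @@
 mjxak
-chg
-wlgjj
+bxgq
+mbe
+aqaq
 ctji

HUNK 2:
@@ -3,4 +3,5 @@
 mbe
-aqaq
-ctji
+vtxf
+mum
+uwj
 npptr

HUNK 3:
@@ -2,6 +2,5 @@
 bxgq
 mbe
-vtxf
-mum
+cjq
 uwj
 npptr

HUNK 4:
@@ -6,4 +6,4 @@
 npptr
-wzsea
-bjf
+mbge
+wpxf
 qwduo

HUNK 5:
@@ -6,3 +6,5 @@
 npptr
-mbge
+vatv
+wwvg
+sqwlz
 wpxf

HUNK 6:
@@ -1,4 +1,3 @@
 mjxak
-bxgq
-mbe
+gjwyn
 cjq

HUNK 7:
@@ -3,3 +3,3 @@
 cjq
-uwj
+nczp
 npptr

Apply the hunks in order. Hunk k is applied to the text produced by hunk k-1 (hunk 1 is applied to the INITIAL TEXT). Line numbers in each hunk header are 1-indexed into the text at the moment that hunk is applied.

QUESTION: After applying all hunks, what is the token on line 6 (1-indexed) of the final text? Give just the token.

Hunk 1: at line 1 remove [chg,wlgjj] add [bxgq,mbe,aqaq] -> 9 lines: mjxak bxgq mbe aqaq ctji npptr wzsea bjf qwduo
Hunk 2: at line 3 remove [aqaq,ctji] add [vtxf,mum,uwj] -> 10 lines: mjxak bxgq mbe vtxf mum uwj npptr wzsea bjf qwduo
Hunk 3: at line 2 remove [vtxf,mum] add [cjq] -> 9 lines: mjxak bxgq mbe cjq uwj npptr wzsea bjf qwduo
Hunk 4: at line 6 remove [wzsea,bjf] add [mbge,wpxf] -> 9 lines: mjxak bxgq mbe cjq uwj npptr mbge wpxf qwduo
Hunk 5: at line 6 remove [mbge] add [vatv,wwvg,sqwlz] -> 11 lines: mjxak bxgq mbe cjq uwj npptr vatv wwvg sqwlz wpxf qwduo
Hunk 6: at line 1 remove [bxgq,mbe] add [gjwyn] -> 10 lines: mjxak gjwyn cjq uwj npptr vatv wwvg sqwlz wpxf qwduo
Hunk 7: at line 3 remove [uwj] add [nczp] -> 10 lines: mjxak gjwyn cjq nczp npptr vatv wwvg sqwlz wpxf qwduo
Final line 6: vatv

Answer: vatv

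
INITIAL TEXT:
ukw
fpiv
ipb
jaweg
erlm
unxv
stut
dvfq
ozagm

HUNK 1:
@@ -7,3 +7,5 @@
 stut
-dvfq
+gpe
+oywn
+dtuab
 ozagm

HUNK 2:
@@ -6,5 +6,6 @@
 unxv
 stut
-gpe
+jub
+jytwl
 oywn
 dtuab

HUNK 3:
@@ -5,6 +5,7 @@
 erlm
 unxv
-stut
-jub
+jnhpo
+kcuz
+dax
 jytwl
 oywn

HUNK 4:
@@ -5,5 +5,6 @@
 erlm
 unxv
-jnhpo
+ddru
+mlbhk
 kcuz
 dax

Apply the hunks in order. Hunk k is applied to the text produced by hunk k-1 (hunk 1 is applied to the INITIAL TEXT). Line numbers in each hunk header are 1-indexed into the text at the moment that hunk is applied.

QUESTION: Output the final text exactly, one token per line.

Answer: ukw
fpiv
ipb
jaweg
erlm
unxv
ddru
mlbhk
kcuz
dax
jytwl
oywn
dtuab
ozagm

Derivation:
Hunk 1: at line 7 remove [dvfq] add [gpe,oywn,dtuab] -> 11 lines: ukw fpiv ipb jaweg erlm unxv stut gpe oywn dtuab ozagm
Hunk 2: at line 6 remove [gpe] add [jub,jytwl] -> 12 lines: ukw fpiv ipb jaweg erlm unxv stut jub jytwl oywn dtuab ozagm
Hunk 3: at line 5 remove [stut,jub] add [jnhpo,kcuz,dax] -> 13 lines: ukw fpiv ipb jaweg erlm unxv jnhpo kcuz dax jytwl oywn dtuab ozagm
Hunk 4: at line 5 remove [jnhpo] add [ddru,mlbhk] -> 14 lines: ukw fpiv ipb jaweg erlm unxv ddru mlbhk kcuz dax jytwl oywn dtuab ozagm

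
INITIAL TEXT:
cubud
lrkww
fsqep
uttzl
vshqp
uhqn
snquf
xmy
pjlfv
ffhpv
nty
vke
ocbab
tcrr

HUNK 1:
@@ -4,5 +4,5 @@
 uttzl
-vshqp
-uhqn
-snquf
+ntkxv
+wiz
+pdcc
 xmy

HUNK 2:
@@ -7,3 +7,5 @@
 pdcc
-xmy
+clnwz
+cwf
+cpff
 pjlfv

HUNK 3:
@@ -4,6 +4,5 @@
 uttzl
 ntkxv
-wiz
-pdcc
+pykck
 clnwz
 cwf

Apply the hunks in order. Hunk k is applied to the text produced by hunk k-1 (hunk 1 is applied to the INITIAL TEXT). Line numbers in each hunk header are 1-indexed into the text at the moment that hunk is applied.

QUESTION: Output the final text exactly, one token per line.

Answer: cubud
lrkww
fsqep
uttzl
ntkxv
pykck
clnwz
cwf
cpff
pjlfv
ffhpv
nty
vke
ocbab
tcrr

Derivation:
Hunk 1: at line 4 remove [vshqp,uhqn,snquf] add [ntkxv,wiz,pdcc] -> 14 lines: cubud lrkww fsqep uttzl ntkxv wiz pdcc xmy pjlfv ffhpv nty vke ocbab tcrr
Hunk 2: at line 7 remove [xmy] add [clnwz,cwf,cpff] -> 16 lines: cubud lrkww fsqep uttzl ntkxv wiz pdcc clnwz cwf cpff pjlfv ffhpv nty vke ocbab tcrr
Hunk 3: at line 4 remove [wiz,pdcc] add [pykck] -> 15 lines: cubud lrkww fsqep uttzl ntkxv pykck clnwz cwf cpff pjlfv ffhpv nty vke ocbab tcrr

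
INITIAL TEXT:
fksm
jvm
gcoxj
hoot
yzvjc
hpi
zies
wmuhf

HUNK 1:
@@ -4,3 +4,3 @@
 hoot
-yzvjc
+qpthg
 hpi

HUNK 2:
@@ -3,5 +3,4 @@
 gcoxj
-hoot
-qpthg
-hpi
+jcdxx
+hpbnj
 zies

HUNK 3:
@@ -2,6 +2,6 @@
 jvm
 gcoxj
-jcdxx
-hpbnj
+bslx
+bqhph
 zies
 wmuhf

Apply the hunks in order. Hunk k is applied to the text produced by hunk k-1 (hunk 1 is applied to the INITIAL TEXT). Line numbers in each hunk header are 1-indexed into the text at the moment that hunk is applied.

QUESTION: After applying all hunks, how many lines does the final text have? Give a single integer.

Hunk 1: at line 4 remove [yzvjc] add [qpthg] -> 8 lines: fksm jvm gcoxj hoot qpthg hpi zies wmuhf
Hunk 2: at line 3 remove [hoot,qpthg,hpi] add [jcdxx,hpbnj] -> 7 lines: fksm jvm gcoxj jcdxx hpbnj zies wmuhf
Hunk 3: at line 2 remove [jcdxx,hpbnj] add [bslx,bqhph] -> 7 lines: fksm jvm gcoxj bslx bqhph zies wmuhf
Final line count: 7

Answer: 7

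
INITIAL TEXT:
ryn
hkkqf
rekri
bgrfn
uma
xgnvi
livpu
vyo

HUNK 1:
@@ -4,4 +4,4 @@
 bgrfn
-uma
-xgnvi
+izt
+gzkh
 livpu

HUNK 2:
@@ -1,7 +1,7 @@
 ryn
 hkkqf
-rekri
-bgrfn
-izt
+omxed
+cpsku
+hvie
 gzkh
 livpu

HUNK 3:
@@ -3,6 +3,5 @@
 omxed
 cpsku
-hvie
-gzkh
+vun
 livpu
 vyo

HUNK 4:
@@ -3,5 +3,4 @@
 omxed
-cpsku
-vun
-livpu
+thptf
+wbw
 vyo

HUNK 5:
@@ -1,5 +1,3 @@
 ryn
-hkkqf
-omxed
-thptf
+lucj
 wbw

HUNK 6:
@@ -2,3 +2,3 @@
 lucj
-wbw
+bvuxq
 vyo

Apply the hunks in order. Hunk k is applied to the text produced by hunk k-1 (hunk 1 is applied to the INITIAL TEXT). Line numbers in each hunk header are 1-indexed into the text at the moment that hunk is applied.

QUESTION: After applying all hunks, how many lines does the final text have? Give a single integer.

Answer: 4

Derivation:
Hunk 1: at line 4 remove [uma,xgnvi] add [izt,gzkh] -> 8 lines: ryn hkkqf rekri bgrfn izt gzkh livpu vyo
Hunk 2: at line 1 remove [rekri,bgrfn,izt] add [omxed,cpsku,hvie] -> 8 lines: ryn hkkqf omxed cpsku hvie gzkh livpu vyo
Hunk 3: at line 3 remove [hvie,gzkh] add [vun] -> 7 lines: ryn hkkqf omxed cpsku vun livpu vyo
Hunk 4: at line 3 remove [cpsku,vun,livpu] add [thptf,wbw] -> 6 lines: ryn hkkqf omxed thptf wbw vyo
Hunk 5: at line 1 remove [hkkqf,omxed,thptf] add [lucj] -> 4 lines: ryn lucj wbw vyo
Hunk 6: at line 2 remove [wbw] add [bvuxq] -> 4 lines: ryn lucj bvuxq vyo
Final line count: 4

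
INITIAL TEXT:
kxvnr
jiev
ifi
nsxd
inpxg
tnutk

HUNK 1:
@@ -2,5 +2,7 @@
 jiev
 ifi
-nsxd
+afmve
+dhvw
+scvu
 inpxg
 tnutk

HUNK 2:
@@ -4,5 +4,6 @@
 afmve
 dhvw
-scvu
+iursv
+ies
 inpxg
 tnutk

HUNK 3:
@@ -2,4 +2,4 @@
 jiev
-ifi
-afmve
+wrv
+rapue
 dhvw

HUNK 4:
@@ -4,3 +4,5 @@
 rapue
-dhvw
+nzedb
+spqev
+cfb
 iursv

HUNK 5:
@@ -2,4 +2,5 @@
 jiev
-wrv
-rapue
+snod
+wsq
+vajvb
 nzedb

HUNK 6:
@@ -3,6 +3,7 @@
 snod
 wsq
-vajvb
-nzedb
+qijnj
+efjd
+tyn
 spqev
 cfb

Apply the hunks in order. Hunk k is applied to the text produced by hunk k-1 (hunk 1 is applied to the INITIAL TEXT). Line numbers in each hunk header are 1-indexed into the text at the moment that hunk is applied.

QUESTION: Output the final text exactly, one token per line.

Answer: kxvnr
jiev
snod
wsq
qijnj
efjd
tyn
spqev
cfb
iursv
ies
inpxg
tnutk

Derivation:
Hunk 1: at line 2 remove [nsxd] add [afmve,dhvw,scvu] -> 8 lines: kxvnr jiev ifi afmve dhvw scvu inpxg tnutk
Hunk 2: at line 4 remove [scvu] add [iursv,ies] -> 9 lines: kxvnr jiev ifi afmve dhvw iursv ies inpxg tnutk
Hunk 3: at line 2 remove [ifi,afmve] add [wrv,rapue] -> 9 lines: kxvnr jiev wrv rapue dhvw iursv ies inpxg tnutk
Hunk 4: at line 4 remove [dhvw] add [nzedb,spqev,cfb] -> 11 lines: kxvnr jiev wrv rapue nzedb spqev cfb iursv ies inpxg tnutk
Hunk 5: at line 2 remove [wrv,rapue] add [snod,wsq,vajvb] -> 12 lines: kxvnr jiev snod wsq vajvb nzedb spqev cfb iursv ies inpxg tnutk
Hunk 6: at line 3 remove [vajvb,nzedb] add [qijnj,efjd,tyn] -> 13 lines: kxvnr jiev snod wsq qijnj efjd tyn spqev cfb iursv ies inpxg tnutk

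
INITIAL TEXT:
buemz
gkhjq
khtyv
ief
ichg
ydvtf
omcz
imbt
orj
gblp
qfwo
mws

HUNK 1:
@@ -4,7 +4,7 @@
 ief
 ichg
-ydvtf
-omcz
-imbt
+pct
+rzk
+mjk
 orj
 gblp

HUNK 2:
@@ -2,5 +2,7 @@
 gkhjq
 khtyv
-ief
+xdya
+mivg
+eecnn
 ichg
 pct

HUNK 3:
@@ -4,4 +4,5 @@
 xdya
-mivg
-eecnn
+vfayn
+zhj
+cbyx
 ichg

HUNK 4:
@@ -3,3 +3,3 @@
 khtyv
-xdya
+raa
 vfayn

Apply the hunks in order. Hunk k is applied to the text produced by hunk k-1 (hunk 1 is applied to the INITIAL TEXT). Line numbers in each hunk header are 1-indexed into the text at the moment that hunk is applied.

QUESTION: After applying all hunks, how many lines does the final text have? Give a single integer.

Hunk 1: at line 4 remove [ydvtf,omcz,imbt] add [pct,rzk,mjk] -> 12 lines: buemz gkhjq khtyv ief ichg pct rzk mjk orj gblp qfwo mws
Hunk 2: at line 2 remove [ief] add [xdya,mivg,eecnn] -> 14 lines: buemz gkhjq khtyv xdya mivg eecnn ichg pct rzk mjk orj gblp qfwo mws
Hunk 3: at line 4 remove [mivg,eecnn] add [vfayn,zhj,cbyx] -> 15 lines: buemz gkhjq khtyv xdya vfayn zhj cbyx ichg pct rzk mjk orj gblp qfwo mws
Hunk 4: at line 3 remove [xdya] add [raa] -> 15 lines: buemz gkhjq khtyv raa vfayn zhj cbyx ichg pct rzk mjk orj gblp qfwo mws
Final line count: 15

Answer: 15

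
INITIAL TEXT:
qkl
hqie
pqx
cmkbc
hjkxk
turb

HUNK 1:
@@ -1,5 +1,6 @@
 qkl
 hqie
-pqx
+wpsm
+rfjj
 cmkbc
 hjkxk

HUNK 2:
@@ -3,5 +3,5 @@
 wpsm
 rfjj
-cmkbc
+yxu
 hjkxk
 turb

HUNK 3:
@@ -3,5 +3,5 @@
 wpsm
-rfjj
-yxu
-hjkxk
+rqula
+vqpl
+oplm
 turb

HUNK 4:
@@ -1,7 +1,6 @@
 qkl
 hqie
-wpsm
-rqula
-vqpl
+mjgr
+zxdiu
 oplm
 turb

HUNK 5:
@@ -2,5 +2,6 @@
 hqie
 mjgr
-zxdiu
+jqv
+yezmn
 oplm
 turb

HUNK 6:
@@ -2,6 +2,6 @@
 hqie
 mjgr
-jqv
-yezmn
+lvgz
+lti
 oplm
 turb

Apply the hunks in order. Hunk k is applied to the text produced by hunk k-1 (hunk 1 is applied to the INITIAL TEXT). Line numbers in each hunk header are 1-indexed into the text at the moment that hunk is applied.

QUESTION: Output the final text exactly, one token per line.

Hunk 1: at line 1 remove [pqx] add [wpsm,rfjj] -> 7 lines: qkl hqie wpsm rfjj cmkbc hjkxk turb
Hunk 2: at line 3 remove [cmkbc] add [yxu] -> 7 lines: qkl hqie wpsm rfjj yxu hjkxk turb
Hunk 3: at line 3 remove [rfjj,yxu,hjkxk] add [rqula,vqpl,oplm] -> 7 lines: qkl hqie wpsm rqula vqpl oplm turb
Hunk 4: at line 1 remove [wpsm,rqula,vqpl] add [mjgr,zxdiu] -> 6 lines: qkl hqie mjgr zxdiu oplm turb
Hunk 5: at line 2 remove [zxdiu] add [jqv,yezmn] -> 7 lines: qkl hqie mjgr jqv yezmn oplm turb
Hunk 6: at line 2 remove [jqv,yezmn] add [lvgz,lti] -> 7 lines: qkl hqie mjgr lvgz lti oplm turb

Answer: qkl
hqie
mjgr
lvgz
lti
oplm
turb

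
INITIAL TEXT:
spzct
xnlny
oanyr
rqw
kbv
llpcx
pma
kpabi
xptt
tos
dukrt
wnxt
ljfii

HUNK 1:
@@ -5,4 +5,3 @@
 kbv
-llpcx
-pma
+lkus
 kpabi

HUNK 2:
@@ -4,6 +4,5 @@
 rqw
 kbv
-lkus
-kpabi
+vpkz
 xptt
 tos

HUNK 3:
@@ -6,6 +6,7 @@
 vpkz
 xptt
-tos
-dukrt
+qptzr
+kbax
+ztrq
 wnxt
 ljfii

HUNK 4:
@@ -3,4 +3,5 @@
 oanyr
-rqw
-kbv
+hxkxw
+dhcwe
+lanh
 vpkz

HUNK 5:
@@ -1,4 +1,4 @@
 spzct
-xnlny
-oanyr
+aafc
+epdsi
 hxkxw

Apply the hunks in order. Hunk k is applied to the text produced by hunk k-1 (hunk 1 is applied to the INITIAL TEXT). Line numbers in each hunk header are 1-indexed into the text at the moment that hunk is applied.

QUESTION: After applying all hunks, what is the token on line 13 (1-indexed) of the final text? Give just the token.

Answer: ljfii

Derivation:
Hunk 1: at line 5 remove [llpcx,pma] add [lkus] -> 12 lines: spzct xnlny oanyr rqw kbv lkus kpabi xptt tos dukrt wnxt ljfii
Hunk 2: at line 4 remove [lkus,kpabi] add [vpkz] -> 11 lines: spzct xnlny oanyr rqw kbv vpkz xptt tos dukrt wnxt ljfii
Hunk 3: at line 6 remove [tos,dukrt] add [qptzr,kbax,ztrq] -> 12 lines: spzct xnlny oanyr rqw kbv vpkz xptt qptzr kbax ztrq wnxt ljfii
Hunk 4: at line 3 remove [rqw,kbv] add [hxkxw,dhcwe,lanh] -> 13 lines: spzct xnlny oanyr hxkxw dhcwe lanh vpkz xptt qptzr kbax ztrq wnxt ljfii
Hunk 5: at line 1 remove [xnlny,oanyr] add [aafc,epdsi] -> 13 lines: spzct aafc epdsi hxkxw dhcwe lanh vpkz xptt qptzr kbax ztrq wnxt ljfii
Final line 13: ljfii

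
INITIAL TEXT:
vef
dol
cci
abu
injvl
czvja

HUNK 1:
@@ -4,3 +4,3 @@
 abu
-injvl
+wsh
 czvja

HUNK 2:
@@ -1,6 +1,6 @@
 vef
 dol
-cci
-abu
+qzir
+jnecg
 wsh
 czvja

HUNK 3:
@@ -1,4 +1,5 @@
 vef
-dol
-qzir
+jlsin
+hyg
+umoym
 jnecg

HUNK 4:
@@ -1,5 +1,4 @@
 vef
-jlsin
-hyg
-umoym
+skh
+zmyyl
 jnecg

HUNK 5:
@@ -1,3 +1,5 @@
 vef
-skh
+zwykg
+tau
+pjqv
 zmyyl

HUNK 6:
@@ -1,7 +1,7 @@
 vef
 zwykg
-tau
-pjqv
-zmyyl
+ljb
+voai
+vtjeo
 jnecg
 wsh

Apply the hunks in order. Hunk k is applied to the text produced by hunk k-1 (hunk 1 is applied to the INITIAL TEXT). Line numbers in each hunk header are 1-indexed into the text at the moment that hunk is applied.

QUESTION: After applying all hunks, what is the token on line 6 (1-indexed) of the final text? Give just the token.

Hunk 1: at line 4 remove [injvl] add [wsh] -> 6 lines: vef dol cci abu wsh czvja
Hunk 2: at line 1 remove [cci,abu] add [qzir,jnecg] -> 6 lines: vef dol qzir jnecg wsh czvja
Hunk 3: at line 1 remove [dol,qzir] add [jlsin,hyg,umoym] -> 7 lines: vef jlsin hyg umoym jnecg wsh czvja
Hunk 4: at line 1 remove [jlsin,hyg,umoym] add [skh,zmyyl] -> 6 lines: vef skh zmyyl jnecg wsh czvja
Hunk 5: at line 1 remove [skh] add [zwykg,tau,pjqv] -> 8 lines: vef zwykg tau pjqv zmyyl jnecg wsh czvja
Hunk 6: at line 1 remove [tau,pjqv,zmyyl] add [ljb,voai,vtjeo] -> 8 lines: vef zwykg ljb voai vtjeo jnecg wsh czvja
Final line 6: jnecg

Answer: jnecg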